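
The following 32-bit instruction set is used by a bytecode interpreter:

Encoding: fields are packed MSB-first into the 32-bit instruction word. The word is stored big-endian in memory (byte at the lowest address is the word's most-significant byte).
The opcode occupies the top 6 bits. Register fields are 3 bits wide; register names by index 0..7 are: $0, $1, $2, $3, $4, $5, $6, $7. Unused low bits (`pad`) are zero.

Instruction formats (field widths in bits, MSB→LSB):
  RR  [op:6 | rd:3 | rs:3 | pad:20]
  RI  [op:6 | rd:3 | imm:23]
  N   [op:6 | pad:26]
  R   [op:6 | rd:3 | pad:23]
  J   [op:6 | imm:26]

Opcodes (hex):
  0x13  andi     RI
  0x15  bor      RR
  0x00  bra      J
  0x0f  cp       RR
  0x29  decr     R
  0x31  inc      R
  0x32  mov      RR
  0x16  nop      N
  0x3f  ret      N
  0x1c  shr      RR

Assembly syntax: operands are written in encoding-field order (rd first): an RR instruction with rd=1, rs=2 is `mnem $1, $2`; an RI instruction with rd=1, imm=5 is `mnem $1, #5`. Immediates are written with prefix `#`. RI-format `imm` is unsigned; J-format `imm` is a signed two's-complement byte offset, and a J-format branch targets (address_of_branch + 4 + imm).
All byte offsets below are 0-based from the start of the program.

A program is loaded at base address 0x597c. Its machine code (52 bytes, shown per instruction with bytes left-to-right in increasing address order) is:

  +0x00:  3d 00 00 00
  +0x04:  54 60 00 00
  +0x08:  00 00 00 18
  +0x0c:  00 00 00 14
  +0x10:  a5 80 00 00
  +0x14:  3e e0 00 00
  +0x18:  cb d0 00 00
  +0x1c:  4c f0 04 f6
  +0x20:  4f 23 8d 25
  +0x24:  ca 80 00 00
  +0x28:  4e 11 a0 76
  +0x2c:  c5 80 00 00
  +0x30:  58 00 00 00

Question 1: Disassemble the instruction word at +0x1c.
andi $1, #7341302

+0x1c: 4c f0 04 f6 ⇒ word 0x4cf004f6 (big)
  top 6b → 0x13 → andi [RI]
  rd@[25:23]=0x1 ⇒ $1
  imm@[22:0]=0x7004f6 ⇒ #7341302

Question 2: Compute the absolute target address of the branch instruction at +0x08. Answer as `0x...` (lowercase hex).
+0x08: 00 00 00 18 ⇒ word 0x00000018 (big)
  top 6b → 0x0 → bra [J]
  imm: (w>>0)&0x3ffffff=0x18 → #24
  target = base 0x597c + off 0x08 + 4 + imm 24 = 0x59a0

0x59a0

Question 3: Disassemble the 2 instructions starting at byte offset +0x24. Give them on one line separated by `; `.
mov $5, $0; andi $4, #1155190

off 0x24: read ca 80 00 00 as big → 0xca800000
  op=0xca800000>>26=0x32 ⇒ mov (RR)
  rd: (w>>23)&0x7=0x5 → $5
  rs: (w>>20)&0x7=0x0 → $0
off 0x28: read 4e 11 a0 76 as big → 0x4e11a076
  op=0x4e11a076>>26=0x13 ⇒ andi (RI)
  rd: (w>>23)&0x7=0x4 → $4
  imm: (w>>0)&0x7fffff=0x11a076 → #1155190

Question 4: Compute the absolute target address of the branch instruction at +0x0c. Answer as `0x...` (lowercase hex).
0x59a0

+0x0c: 00 00 00 14 ⇒ word 0x00000014 (big)
  top 6b → 0x0 → bra [J]
  [25:0] imm=20 = #20
  target = base 0x597c + off 0x0c + 4 + imm 20 = 0x59a0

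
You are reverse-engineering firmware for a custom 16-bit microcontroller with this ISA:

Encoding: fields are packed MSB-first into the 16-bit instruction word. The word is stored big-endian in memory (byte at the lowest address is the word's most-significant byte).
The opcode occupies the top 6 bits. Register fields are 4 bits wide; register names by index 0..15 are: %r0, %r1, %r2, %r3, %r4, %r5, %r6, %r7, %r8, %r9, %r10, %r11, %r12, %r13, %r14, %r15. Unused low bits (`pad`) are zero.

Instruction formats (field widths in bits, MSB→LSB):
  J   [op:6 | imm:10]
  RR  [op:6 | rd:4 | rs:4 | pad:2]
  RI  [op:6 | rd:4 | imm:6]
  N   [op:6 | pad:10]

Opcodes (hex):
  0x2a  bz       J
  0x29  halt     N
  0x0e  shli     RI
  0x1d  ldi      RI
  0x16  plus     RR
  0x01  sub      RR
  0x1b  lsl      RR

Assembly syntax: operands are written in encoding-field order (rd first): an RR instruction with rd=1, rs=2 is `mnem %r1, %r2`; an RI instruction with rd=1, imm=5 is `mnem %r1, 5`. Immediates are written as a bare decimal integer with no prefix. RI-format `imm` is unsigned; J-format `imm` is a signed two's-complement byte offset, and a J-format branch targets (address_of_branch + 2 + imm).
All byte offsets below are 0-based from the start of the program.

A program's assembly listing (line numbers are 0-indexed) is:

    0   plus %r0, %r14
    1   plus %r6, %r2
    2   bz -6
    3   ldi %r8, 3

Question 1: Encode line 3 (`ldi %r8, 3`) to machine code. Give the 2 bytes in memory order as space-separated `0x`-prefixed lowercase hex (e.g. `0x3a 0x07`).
3. ldi fields op=0x1d:6|rd=8:4|imm=3:6 → word 7603h → 76 03

0x76 0x03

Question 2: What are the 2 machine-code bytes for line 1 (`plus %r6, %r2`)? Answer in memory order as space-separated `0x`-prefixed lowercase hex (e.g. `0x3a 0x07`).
line 1 (plus): pack op=0x16:6|rd=6:4|rs=2:4|pad=0:2 = 0x5988; big→ 59 88

0x59 0x88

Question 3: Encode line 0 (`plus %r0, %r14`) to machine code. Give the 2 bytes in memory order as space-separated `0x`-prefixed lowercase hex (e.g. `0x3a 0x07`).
0x58 0x38

line 0 (plus): pack op=0x16:6|rd=0:4|rs=14:4|pad=0:2 = 0x5838; big→ 58 38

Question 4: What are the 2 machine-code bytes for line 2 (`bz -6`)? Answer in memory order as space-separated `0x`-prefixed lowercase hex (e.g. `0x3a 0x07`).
line 2 (bz): pack op=0x2a:6|imm=-6:10 = 0xabfa; big→ ab fa

0xab 0xfa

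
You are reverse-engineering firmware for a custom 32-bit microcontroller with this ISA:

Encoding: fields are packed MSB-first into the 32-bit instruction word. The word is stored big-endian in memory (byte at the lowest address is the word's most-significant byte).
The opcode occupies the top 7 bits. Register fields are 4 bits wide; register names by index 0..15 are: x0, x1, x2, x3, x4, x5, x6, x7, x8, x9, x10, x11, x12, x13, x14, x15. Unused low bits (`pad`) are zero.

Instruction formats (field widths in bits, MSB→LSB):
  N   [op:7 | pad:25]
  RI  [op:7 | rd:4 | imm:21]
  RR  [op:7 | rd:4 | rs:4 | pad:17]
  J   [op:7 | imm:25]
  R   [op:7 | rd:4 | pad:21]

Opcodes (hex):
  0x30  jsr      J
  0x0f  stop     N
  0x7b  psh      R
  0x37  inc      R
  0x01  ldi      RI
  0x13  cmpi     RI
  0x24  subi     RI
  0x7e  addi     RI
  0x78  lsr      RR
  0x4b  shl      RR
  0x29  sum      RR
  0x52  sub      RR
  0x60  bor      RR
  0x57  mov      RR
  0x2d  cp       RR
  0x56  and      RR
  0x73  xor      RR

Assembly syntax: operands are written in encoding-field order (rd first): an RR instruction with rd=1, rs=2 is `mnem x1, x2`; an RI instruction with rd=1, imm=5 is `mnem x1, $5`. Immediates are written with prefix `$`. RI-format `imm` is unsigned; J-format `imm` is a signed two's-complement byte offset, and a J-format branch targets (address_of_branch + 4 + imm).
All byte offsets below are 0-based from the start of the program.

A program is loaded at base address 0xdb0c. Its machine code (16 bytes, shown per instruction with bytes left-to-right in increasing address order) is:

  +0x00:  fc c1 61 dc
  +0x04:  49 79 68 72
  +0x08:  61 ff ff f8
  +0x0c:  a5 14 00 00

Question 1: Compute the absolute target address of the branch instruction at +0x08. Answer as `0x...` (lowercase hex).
+0x08: 61 ff ff f8 ⇒ word 0x61fffff8 (big)
  opcode bits[31:25]=0x30: jsr/J
  imm: (w>>0)&0x1ffffff=0x1fffff8 (s25→-8) → $-8
  target = base 0xdb0c + off 0x08 + 4 + imm -8 = 0xdb10

0xdb10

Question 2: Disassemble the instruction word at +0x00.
[00] fc c1 61 dc → 0xfcc161dc
  top 7b → 0x7e → addi [RI]
  [24:21] rd=6 = x6
  [20:0] imm=90588 = $90588

addi x6, $90588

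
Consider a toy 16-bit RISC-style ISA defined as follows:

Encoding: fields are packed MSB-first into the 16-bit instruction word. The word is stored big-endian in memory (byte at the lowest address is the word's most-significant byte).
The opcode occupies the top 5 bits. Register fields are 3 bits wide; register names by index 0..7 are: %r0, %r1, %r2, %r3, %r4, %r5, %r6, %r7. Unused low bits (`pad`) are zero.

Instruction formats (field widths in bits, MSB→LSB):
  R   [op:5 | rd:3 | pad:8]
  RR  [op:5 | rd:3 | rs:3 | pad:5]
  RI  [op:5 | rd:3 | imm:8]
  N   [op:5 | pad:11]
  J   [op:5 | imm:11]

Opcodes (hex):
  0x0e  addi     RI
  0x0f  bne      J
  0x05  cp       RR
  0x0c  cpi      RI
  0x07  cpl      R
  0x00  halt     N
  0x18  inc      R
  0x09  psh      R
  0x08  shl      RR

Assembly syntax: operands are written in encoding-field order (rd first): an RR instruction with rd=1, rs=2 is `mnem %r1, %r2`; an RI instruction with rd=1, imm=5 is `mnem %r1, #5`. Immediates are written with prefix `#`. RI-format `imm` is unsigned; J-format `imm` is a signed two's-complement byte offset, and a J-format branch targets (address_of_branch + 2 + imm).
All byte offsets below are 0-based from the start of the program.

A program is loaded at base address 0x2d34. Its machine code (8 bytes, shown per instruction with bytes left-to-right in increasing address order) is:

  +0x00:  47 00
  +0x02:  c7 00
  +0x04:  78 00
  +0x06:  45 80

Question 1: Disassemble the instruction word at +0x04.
bne #0

off 0x04: read 78 00 as big → 0x7800
  top 5b → 0xf → bne [J]
  [10:0] imm=0 = #0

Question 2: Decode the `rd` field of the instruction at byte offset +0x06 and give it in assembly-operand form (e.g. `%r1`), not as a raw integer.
%r5

+0x06: 45 80 ⇒ word 0x4580 (big)
  top 5b → 0x8 → shl [RR]
  rd@[10:8]=0x5 ⇒ %r5
  rs@[7:5]=0x4 ⇒ %r4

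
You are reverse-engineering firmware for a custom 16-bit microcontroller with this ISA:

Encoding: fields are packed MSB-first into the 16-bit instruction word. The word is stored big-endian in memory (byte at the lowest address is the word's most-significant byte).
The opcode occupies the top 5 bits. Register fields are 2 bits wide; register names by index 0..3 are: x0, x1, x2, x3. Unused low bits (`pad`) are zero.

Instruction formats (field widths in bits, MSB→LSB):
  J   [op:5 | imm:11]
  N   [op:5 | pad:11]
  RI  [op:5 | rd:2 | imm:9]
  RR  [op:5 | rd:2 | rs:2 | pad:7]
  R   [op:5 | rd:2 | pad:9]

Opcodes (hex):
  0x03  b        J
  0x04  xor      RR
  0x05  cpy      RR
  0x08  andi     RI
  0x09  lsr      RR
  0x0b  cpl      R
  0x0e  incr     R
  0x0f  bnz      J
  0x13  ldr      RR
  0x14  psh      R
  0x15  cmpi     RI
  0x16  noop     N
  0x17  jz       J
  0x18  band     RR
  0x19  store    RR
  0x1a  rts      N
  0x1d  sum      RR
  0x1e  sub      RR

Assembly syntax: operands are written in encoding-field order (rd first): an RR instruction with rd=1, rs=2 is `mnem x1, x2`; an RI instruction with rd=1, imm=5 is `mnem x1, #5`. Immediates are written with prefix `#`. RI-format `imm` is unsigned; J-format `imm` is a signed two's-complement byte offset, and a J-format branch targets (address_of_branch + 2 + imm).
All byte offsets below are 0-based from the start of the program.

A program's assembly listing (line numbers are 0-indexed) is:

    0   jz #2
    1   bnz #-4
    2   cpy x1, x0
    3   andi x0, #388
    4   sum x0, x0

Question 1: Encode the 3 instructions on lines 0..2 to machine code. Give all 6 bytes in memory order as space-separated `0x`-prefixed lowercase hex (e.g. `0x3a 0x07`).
0xb8 0x02 0x7f 0xfc 0x2a 0x00

L0: jz op=0x17:5|imm=2:11 ⇒ 0xb802 ⇒ big b8 02
L1: bnz op=0xf:5|imm=-4:11 ⇒ 0x7ffc ⇒ big 7f fc
L2: cpy op=0x5:5|rd=1:2|rs=0:2|pad=0:7 ⇒ 0x2a00 ⇒ big 2a 00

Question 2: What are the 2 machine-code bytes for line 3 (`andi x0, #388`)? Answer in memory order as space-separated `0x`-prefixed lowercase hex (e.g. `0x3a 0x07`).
0x41 0x84

3. andi fields op=0x8:5|rd=0:2|imm=388:9 → word 4184h → 41 84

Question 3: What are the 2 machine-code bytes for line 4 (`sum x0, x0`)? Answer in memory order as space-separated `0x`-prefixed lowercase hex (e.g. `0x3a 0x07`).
0xe8 0x00

4. sum fields op=0x1d:5|rd=0:2|rs=0:2|pad=0:7 → word e800h → e8 00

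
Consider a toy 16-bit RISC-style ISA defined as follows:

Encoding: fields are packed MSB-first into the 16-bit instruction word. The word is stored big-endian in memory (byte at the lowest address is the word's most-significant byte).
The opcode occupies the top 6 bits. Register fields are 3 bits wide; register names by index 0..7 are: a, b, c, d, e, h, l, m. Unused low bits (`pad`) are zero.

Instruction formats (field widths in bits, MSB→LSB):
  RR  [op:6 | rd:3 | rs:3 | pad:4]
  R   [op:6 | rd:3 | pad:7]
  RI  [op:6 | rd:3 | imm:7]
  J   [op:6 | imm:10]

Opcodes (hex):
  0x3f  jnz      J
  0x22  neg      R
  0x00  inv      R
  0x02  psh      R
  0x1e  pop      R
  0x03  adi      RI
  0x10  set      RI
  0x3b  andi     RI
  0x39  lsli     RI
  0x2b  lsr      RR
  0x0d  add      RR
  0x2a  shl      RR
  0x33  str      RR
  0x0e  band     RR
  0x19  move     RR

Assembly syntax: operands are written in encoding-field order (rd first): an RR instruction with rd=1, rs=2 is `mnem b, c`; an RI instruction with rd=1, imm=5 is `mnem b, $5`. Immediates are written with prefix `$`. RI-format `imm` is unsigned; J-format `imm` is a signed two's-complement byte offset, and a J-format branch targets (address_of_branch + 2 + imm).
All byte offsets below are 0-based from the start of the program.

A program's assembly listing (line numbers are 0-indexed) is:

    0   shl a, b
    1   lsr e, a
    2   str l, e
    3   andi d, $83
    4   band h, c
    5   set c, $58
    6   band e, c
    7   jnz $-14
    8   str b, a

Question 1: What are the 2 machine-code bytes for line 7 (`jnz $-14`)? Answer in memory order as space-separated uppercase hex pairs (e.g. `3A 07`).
FF F2

7. jnz fields op=0x3f:6|imm=-14:10 → word fff2h → ff f2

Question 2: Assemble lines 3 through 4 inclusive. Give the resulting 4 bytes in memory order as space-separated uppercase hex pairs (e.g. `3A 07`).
L3: andi op=0x3b:6|rd=3:3|imm=83:7 ⇒ 0xedd3 ⇒ big ed d3
L4: band op=0xe:6|rd=5:3|rs=2:3|pad=0:4 ⇒ 0x3aa0 ⇒ big 3a a0

ED D3 3A A0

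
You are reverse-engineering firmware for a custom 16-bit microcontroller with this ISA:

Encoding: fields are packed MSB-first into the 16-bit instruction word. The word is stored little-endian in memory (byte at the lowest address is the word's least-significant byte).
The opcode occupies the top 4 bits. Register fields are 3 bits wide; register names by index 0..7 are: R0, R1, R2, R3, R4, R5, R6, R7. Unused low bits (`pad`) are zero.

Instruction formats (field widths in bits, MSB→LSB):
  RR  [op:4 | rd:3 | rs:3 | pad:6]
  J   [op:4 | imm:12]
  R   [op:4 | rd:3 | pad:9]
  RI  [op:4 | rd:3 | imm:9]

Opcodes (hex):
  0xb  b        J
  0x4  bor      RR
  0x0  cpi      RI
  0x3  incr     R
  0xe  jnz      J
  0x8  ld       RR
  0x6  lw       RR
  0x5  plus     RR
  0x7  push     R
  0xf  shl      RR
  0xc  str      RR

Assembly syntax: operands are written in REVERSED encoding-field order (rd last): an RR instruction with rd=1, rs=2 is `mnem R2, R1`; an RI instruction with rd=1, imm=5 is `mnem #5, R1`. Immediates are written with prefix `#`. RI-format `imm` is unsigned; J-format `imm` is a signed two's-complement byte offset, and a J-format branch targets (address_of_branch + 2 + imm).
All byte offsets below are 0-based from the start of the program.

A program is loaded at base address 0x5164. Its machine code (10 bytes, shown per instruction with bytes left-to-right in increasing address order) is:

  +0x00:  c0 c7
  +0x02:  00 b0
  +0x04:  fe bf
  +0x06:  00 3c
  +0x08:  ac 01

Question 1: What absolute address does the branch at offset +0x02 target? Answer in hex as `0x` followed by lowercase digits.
+0x02: 00 b0 ⇒ word 0xb000 (little)
  opcode bits[15:12]=0xb: b/J
  imm@[11:0]=0x0 ⇒ #0
  target = base 0x5164 + off 0x02 + 2 + imm 0 = 0x5168

0x5168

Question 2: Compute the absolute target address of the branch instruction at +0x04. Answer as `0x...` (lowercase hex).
[04] fe bf → 0xbffe
  op=0xbffe>>12=0xb ⇒ b (J)
  [11:0] imm=4094 (s12→-2) = #-2
  target = base 0x5164 + off 0x04 + 2 + imm -2 = 0x5168

0x5168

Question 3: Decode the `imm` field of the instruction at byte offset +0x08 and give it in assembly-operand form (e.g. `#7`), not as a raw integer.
[08] ac 01 → 0x01ac
  op=0x01ac>>12=0x0 ⇒ cpi (RI)
  [11:9] rd=0 = R0
  [8:0] imm=428 = #428

#428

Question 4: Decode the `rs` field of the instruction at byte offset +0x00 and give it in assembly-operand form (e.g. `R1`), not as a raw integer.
+0x00: c0 c7 ⇒ word 0xc7c0 (little)
  opcode bits[15:12]=0xc: str/RR
  rd@[11:9]=0x3 ⇒ R3
  rs@[8:6]=0x7 ⇒ R7

R7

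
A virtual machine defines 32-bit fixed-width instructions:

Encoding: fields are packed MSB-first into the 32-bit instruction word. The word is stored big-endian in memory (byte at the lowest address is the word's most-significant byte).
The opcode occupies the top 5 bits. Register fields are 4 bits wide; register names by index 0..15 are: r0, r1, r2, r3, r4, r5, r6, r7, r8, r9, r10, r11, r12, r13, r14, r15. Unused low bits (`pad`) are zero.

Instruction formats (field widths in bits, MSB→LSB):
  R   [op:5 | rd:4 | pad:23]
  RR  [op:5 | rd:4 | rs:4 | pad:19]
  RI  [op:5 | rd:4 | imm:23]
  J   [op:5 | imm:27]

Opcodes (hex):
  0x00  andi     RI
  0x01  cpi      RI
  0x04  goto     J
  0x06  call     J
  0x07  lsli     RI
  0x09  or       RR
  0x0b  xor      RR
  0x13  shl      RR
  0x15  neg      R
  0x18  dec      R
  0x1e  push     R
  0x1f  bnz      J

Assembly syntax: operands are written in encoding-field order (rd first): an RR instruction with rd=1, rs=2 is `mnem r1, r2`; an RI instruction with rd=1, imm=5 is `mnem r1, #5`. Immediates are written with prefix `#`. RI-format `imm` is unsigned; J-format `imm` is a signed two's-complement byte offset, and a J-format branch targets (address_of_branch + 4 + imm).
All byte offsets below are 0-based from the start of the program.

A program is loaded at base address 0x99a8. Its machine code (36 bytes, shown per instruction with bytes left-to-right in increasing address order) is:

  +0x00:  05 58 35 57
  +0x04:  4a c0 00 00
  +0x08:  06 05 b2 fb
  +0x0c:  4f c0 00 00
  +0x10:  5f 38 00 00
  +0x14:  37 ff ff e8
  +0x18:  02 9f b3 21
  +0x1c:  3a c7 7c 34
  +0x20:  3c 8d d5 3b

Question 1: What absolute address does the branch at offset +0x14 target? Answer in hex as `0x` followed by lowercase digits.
[14] 37 ff ff e8 → 0x37ffffe8
  opcode bits[31:27]=0x6: call/J
  imm@[26:0]=0x7ffffe8 (s27→-24) ⇒ #-24
  target = base 0x99a8 + off 0x14 + 4 + imm -24 = 0x99a8

0x99a8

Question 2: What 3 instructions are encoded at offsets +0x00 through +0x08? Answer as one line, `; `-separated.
andi r10, #5780823; or r5, r8; andi r12, #373499

+0x00: 05 58 35 57 ⇒ word 0x05583557 (big)
  top 5b → 0x0 → andi [RI]
  rd@[26:23]=0xa ⇒ r10
  imm@[22:0]=0x583557 ⇒ #5780823
+0x04: 4a c0 00 00 ⇒ word 0x4ac00000 (big)
  top 5b → 0x9 → or [RR]
  rd@[26:23]=0x5 ⇒ r5
  rs@[22:19]=0x8 ⇒ r8
+0x08: 06 05 b2 fb ⇒ word 0x0605b2fb (big)
  top 5b → 0x0 → andi [RI]
  rd@[26:23]=0xc ⇒ r12
  imm@[22:0]=0x5b2fb ⇒ #373499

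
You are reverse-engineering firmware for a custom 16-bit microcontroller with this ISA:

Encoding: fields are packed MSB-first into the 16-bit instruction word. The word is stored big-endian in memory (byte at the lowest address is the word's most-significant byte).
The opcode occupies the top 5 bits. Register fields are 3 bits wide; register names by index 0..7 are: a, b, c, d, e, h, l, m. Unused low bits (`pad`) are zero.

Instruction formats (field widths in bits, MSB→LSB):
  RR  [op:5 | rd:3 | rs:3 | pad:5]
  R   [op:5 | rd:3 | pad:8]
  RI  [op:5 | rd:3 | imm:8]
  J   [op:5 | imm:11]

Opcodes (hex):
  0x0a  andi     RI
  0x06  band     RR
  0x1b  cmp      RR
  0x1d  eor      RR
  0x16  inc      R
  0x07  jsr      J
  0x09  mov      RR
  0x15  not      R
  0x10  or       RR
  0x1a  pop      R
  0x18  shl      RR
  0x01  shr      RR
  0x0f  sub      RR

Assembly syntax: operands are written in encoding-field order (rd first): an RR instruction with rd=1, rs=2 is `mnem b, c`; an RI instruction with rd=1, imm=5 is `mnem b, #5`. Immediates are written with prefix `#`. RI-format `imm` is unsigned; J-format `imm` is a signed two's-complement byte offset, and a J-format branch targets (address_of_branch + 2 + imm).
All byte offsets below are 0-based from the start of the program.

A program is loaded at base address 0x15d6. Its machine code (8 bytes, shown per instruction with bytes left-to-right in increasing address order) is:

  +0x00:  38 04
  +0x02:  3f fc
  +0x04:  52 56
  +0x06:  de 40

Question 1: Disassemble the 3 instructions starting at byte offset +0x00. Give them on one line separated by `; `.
off 0x00: read 38 04 as big → 0x3804
  opcode bits[15:11]=0x7: jsr/J
  imm: (w>>0)&0x7ff=0x4 → #4
off 0x02: read 3f fc as big → 0x3ffc
  opcode bits[15:11]=0x7: jsr/J
  imm: (w>>0)&0x7ff=0x7fc (s11→-4) → #-4
off 0x04: read 52 56 as big → 0x5256
  opcode bits[15:11]=0xa: andi/RI
  rd: (w>>8)&0x7=0x2 → c
  imm: (w>>0)&0xff=0x56 → #86

jsr #4; jsr #-4; andi c, #86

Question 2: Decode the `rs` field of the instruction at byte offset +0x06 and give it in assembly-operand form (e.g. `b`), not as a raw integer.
+0x06: de 40 ⇒ word 0xde40 (big)
  top 5b → 0x1b → cmp [RR]
  rd: (w>>8)&0x7=0x6 → l
  rs: (w>>5)&0x7=0x2 → c

c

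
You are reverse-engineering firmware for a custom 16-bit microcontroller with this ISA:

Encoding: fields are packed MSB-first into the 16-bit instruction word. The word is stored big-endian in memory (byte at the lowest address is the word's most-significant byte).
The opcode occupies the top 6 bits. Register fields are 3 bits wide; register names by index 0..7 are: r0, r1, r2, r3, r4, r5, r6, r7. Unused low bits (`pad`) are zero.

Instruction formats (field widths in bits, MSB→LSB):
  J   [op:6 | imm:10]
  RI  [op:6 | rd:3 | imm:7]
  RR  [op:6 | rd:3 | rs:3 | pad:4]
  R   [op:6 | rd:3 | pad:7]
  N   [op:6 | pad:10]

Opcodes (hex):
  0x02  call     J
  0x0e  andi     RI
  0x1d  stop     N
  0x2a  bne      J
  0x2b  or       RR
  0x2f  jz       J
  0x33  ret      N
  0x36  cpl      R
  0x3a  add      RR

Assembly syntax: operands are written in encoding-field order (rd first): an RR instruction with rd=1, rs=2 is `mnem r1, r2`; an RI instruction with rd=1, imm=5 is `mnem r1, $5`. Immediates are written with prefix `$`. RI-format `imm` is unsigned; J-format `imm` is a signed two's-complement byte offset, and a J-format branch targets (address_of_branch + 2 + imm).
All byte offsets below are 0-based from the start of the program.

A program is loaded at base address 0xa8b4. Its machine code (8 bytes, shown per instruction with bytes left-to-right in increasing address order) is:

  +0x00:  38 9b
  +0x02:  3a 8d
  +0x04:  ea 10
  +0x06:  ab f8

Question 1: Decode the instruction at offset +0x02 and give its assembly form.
andi r5, $13

off 0x02: read 3a 8d as big → 0x3a8d
  opcode bits[15:10]=0xe: andi/RI
  rd: (w>>7)&0x7=0x5 → r5
  imm: (w>>0)&0x7f=0xd → $13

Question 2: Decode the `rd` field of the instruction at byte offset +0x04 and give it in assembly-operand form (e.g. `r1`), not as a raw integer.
r4

[04] ea 10 → 0xea10
  op=0xea10>>10=0x3a ⇒ add (RR)
  rd: (w>>7)&0x7=0x4 → r4
  rs: (w>>4)&0x7=0x1 → r1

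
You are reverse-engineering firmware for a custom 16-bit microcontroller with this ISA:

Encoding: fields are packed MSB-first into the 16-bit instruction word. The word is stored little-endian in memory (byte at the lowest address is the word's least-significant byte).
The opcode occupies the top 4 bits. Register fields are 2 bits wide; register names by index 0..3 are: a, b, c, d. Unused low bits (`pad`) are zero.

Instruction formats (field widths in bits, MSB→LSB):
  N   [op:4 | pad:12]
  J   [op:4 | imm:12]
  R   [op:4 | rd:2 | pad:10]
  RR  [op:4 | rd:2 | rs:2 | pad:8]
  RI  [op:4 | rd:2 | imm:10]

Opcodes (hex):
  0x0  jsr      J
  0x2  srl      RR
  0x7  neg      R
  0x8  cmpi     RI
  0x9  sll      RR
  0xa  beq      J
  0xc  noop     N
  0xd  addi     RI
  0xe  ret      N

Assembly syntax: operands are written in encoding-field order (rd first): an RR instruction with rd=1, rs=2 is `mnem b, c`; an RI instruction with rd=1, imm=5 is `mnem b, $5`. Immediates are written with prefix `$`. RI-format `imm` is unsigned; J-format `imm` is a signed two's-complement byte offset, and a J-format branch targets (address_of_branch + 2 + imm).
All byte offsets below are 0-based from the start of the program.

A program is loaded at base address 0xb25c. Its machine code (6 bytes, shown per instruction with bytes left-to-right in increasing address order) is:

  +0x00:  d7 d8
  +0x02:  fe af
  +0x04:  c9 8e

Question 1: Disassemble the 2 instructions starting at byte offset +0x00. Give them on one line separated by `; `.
off 0x00: read d7 d8 as little → 0xd8d7
  op=0xd8d7>>12=0xd ⇒ addi (RI)
  [11:10] rd=2 = c
  [9:0] imm=215 = $215
off 0x02: read fe af as little → 0xaffe
  op=0xaffe>>12=0xa ⇒ beq (J)
  [11:0] imm=4094 (s12→-2) = $-2

addi c, $215; beq $-2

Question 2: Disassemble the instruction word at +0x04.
off 0x04: read c9 8e as little → 0x8ec9
  top 4b → 0x8 → cmpi [RI]
  rd@[11:10]=0x3 ⇒ d
  imm@[9:0]=0x2c9 ⇒ $713

cmpi d, $713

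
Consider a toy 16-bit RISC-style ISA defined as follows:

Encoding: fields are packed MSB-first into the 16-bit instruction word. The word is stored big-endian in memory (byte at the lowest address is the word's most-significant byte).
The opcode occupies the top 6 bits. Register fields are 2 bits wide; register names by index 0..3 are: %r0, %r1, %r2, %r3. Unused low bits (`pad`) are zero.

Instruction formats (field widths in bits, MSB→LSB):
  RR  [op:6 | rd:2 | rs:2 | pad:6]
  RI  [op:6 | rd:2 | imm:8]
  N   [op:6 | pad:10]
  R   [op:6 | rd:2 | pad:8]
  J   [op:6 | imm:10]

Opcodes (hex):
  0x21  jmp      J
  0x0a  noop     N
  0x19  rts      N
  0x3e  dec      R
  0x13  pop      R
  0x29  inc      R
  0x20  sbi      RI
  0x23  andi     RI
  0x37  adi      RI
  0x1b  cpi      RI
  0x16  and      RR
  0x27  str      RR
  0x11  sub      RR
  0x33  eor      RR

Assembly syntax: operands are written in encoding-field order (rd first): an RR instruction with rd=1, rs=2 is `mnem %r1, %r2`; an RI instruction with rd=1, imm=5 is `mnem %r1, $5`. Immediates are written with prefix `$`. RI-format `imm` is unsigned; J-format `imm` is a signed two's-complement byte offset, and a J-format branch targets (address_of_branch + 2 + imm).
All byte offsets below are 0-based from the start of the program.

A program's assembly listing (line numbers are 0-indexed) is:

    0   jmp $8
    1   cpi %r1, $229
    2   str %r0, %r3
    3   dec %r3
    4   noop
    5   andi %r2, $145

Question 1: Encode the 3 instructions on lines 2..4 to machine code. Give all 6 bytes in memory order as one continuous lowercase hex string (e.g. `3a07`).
9cc0fb002800

line 2 (str): pack op=0x27:6|rd=0:2|rs=3:2|pad=0:6 = 0x9cc0; big→ 9c c0
line 3 (dec): pack op=0x3e:6|rd=3:2|pad=0:8 = 0xfb00; big→ fb 00
line 4 (noop): pack op=0xa:6|pad=0:10 = 0x2800; big→ 28 00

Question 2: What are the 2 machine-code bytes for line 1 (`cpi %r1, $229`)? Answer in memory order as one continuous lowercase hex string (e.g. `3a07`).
L1: cpi op=0x1b:6|rd=1:2|imm=229:8 ⇒ 0x6de5 ⇒ big 6d e5

6de5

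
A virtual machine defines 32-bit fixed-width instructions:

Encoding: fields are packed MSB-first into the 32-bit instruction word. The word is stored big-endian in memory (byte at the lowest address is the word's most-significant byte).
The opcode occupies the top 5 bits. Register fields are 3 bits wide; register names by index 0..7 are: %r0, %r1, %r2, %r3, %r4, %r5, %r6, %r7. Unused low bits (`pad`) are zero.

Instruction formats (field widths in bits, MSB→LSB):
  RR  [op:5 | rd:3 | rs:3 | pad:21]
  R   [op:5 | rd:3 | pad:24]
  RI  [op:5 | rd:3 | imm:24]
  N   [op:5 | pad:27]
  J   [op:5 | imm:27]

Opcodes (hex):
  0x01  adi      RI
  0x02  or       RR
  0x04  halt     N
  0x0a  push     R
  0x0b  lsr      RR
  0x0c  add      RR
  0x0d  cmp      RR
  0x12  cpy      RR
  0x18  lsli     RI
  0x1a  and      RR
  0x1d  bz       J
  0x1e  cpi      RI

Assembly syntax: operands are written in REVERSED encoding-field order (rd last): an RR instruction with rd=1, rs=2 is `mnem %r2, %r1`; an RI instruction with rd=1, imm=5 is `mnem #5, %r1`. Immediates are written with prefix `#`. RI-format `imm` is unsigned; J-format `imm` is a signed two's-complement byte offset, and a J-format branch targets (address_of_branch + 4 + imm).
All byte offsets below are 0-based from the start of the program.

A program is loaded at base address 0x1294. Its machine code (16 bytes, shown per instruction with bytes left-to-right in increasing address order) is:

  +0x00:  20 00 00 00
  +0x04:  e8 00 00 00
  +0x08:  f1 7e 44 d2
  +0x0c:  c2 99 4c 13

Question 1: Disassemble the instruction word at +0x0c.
@+0c  big-endian(c2 99 4c 13) = 0xc2994c13
  opcode bits[31:27]=0x18: lsli/RI
  rd: (w>>24)&0x7=0x2 → %r2
  imm: (w>>0)&0xffffff=0x994c13 → #10046483

lsli #10046483, %r2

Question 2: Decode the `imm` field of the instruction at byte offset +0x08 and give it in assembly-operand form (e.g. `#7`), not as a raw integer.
#8275154

@+08  big-endian(f1 7e 44 d2) = 0xf17e44d2
  top 5b → 0x1e → cpi [RI]
  rd: (w>>24)&0x7=0x1 → %r1
  imm: (w>>0)&0xffffff=0x7e44d2 → #8275154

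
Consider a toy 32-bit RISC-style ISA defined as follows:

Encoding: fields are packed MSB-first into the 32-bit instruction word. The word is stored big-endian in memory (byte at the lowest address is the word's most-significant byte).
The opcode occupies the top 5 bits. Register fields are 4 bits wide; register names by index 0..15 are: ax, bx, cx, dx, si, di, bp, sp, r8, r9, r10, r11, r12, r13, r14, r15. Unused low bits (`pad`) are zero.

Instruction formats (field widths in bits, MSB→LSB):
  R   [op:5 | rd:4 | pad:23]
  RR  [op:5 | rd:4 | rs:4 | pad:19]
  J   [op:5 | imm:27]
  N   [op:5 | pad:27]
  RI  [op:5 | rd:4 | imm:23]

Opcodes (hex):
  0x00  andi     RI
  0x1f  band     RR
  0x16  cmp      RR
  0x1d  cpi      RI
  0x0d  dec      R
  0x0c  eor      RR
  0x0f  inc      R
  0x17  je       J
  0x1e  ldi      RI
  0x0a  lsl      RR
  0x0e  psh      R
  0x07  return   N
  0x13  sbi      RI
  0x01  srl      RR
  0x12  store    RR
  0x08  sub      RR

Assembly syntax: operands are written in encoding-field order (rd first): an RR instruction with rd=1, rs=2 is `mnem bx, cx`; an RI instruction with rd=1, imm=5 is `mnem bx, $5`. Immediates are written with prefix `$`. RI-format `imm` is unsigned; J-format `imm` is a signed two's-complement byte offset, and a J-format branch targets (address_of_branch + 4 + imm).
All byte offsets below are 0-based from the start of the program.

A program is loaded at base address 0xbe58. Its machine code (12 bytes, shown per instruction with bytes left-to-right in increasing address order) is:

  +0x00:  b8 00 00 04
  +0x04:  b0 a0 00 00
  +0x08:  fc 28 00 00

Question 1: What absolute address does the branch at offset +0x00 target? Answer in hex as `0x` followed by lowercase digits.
[00] b8 00 00 04 → 0xb8000004
  op=0xb8000004>>27=0x17 ⇒ je (J)
  [26:0] imm=4 = $4
  target = base 0xbe58 + off 0x00 + 4 + imm 4 = 0xbe60

0xbe60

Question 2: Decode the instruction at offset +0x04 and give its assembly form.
+0x04: b0 a0 00 00 ⇒ word 0xb0a00000 (big)
  opcode bits[31:27]=0x16: cmp/RR
  rd@[26:23]=0x1 ⇒ bx
  rs@[22:19]=0x4 ⇒ si

cmp bx, si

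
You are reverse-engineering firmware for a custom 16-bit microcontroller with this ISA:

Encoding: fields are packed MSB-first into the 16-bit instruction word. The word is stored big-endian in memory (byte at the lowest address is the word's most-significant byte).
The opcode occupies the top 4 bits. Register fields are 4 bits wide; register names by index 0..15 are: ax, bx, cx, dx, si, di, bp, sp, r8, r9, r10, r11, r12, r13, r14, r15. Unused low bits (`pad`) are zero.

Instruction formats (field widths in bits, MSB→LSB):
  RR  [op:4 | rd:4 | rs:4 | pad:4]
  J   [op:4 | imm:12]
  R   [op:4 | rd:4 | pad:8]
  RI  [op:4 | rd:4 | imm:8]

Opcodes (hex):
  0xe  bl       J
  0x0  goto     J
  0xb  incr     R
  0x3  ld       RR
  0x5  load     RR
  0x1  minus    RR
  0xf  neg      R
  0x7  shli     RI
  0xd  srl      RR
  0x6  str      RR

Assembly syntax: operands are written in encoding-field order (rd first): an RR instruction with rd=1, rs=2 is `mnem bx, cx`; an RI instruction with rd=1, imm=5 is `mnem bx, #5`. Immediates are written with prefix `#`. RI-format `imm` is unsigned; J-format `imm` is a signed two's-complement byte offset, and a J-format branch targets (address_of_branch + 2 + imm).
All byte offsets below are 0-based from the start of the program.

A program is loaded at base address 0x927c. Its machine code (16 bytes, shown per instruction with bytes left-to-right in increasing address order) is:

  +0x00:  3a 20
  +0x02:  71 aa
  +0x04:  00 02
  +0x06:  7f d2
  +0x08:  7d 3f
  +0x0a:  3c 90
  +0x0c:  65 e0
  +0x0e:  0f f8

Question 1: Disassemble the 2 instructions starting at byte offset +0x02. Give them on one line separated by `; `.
shli bx, #170; goto #2

off 0x02: read 71 aa as big → 0x71aa
  top 4b → 0x7 → shli [RI]
  rd@[11:8]=0x1 ⇒ bx
  imm@[7:0]=0xaa ⇒ #170
off 0x04: read 00 02 as big → 0x0002
  top 4b → 0x0 → goto [J]
  imm@[11:0]=0x2 ⇒ #2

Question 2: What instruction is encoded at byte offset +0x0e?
goto #-8

+0x0e: 0f f8 ⇒ word 0x0ff8 (big)
  op=0x0ff8>>12=0x0 ⇒ goto (J)
  imm: (w>>0)&0xfff=0xff8 (s12→-8) → #-8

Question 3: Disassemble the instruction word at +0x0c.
str di, r14

[0c] 65 e0 → 0x65e0
  opcode bits[15:12]=0x6: str/RR
  [11:8] rd=5 = di
  [7:4] rs=14 = r14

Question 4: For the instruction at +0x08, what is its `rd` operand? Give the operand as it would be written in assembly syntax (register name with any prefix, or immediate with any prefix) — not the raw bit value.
off 0x08: read 7d 3f as big → 0x7d3f
  op=0x7d3f>>12=0x7 ⇒ shli (RI)
  [11:8] rd=13 = r13
  [7:0] imm=63 = #63

r13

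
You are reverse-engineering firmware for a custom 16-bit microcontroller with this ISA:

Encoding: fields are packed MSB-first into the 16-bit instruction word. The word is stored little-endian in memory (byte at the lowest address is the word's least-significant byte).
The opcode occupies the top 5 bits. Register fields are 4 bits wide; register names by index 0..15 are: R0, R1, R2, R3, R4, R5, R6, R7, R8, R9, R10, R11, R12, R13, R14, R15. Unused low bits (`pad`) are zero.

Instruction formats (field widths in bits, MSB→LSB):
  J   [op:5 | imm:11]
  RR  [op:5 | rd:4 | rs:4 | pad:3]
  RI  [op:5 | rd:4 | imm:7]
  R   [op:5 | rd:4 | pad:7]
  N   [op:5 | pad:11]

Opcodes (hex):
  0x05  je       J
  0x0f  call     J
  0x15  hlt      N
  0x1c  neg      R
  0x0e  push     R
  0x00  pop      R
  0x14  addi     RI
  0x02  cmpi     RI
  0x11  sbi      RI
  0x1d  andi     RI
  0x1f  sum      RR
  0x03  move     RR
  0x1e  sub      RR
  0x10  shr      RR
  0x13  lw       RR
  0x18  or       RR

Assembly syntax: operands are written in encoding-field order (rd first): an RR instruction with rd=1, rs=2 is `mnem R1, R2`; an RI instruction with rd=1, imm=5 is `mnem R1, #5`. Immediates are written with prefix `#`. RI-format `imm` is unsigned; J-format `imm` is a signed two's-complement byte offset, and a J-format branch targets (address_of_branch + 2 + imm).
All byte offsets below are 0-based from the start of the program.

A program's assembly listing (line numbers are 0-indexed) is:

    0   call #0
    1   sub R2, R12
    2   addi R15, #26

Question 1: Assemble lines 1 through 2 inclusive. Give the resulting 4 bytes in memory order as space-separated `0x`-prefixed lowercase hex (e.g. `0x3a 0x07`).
0x60 0xf1 0x9a 0xa7

line 1 (sub): pack op=0x1e:5|rd=2:4|rs=12:4|pad=0:3 = 0xf160; little→ 60 f1
line 2 (addi): pack op=0x14:5|rd=15:4|imm=26:7 = 0xa79a; little→ 9a a7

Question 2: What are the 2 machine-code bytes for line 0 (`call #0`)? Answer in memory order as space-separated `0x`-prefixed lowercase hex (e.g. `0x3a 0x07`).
line 0 (call): pack op=0xf:5|imm=0:11 = 0x7800; little→ 00 78

0x00 0x78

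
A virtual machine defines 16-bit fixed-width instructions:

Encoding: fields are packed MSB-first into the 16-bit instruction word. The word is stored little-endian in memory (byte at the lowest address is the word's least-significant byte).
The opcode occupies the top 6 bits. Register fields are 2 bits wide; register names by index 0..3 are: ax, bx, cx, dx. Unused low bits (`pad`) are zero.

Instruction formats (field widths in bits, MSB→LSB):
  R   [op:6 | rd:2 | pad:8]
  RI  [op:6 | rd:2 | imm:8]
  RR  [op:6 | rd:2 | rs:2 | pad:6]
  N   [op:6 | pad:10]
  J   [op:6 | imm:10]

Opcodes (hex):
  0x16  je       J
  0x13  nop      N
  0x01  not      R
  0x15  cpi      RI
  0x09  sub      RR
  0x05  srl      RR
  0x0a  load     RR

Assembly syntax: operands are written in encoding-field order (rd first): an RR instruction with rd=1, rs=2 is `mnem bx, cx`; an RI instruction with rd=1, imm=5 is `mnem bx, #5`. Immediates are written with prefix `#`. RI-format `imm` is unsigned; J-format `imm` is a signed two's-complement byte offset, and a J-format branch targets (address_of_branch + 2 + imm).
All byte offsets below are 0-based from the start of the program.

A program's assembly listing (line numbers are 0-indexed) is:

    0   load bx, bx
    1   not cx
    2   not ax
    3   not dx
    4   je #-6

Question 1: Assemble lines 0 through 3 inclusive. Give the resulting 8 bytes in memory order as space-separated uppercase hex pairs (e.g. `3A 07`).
40 29 00 06 00 04 00 07

0. load fields op=0xa:6|rd=1:2|rs=1:2|pad=0:6 → word 2940h → 40 29
1. not fields op=0x1:6|rd=2:2|pad=0:8 → word 0600h → 00 06
2. not fields op=0x1:6|rd=0:2|pad=0:8 → word 0400h → 00 04
3. not fields op=0x1:6|rd=3:2|pad=0:8 → word 0700h → 00 07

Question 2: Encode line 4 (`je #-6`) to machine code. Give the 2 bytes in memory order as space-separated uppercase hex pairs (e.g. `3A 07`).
FA 5B

line 4 (je): pack op=0x16:6|imm=-6:10 = 0x5bfa; little→ fa 5b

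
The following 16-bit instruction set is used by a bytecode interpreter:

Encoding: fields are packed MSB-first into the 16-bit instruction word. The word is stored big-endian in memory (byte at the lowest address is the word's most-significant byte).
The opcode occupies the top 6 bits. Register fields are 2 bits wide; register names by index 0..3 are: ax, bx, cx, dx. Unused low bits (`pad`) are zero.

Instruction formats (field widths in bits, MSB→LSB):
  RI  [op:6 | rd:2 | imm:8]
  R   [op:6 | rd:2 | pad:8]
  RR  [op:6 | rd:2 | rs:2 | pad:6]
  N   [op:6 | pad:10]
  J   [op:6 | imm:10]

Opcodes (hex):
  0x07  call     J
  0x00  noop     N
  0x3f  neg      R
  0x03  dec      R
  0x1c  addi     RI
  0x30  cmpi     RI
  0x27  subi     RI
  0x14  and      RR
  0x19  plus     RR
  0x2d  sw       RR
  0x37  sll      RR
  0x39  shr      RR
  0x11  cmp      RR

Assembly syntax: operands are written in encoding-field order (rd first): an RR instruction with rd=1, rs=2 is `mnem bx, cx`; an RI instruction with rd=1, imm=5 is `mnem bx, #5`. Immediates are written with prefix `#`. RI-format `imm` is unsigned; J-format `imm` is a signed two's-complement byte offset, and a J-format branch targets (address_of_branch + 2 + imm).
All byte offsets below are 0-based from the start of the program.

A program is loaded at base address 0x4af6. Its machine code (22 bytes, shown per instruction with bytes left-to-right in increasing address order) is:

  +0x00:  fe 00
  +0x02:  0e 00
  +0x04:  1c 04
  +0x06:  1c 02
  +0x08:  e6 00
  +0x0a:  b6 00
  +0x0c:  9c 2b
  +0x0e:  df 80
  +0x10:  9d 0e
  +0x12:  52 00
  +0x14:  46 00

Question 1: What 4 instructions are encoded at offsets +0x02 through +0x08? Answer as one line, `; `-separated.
dec cx; call #4; call #2; shr cx, ax

@+02  big-endian(0e 00) = 0x0e00
  top 6b → 0x3 → dec [R]
  rd: (w>>8)&0x3=0x2 → cx
@+04  big-endian(1c 04) = 0x1c04
  top 6b → 0x7 → call [J]
  imm: (w>>0)&0x3ff=0x4 → #4
@+06  big-endian(1c 02) = 0x1c02
  top 6b → 0x7 → call [J]
  imm: (w>>0)&0x3ff=0x2 → #2
@+08  big-endian(e6 00) = 0xe600
  top 6b → 0x39 → shr [RR]
  rd: (w>>8)&0x3=0x2 → cx
  rs: (w>>6)&0x3=0x0 → ax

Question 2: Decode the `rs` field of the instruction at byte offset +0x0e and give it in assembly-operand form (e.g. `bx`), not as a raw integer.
@+0e  big-endian(df 80) = 0xdf80
  top 6b → 0x37 → sll [RR]
  rd: (w>>8)&0x3=0x3 → dx
  rs: (w>>6)&0x3=0x2 → cx

cx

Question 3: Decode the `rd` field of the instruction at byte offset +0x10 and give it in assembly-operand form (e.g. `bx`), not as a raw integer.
+0x10: 9d 0e ⇒ word 0x9d0e (big)
  op=0x9d0e>>10=0x27 ⇒ subi (RI)
  rd: (w>>8)&0x3=0x1 → bx
  imm: (w>>0)&0xff=0xe → #14

bx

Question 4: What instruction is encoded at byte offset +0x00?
neg cx

[00] fe 00 → 0xfe00
  top 6b → 0x3f → neg [R]
  rd: (w>>8)&0x3=0x2 → cx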